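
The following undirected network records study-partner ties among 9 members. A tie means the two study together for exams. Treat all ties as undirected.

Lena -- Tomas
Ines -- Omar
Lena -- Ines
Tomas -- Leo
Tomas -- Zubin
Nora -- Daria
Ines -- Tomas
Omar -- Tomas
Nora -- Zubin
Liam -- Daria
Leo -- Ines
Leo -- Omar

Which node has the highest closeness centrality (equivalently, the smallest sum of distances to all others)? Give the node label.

Tomas

Farness (sum of distances to all others) for each node — Daria:23, Ines:18, Lena:20, Leo:19, Liam:30, Nora:18, Omar:19, Tomas:14, Zubin:15.
The smallest farness is 14, for Tomas, so Tomas has the highest closeness.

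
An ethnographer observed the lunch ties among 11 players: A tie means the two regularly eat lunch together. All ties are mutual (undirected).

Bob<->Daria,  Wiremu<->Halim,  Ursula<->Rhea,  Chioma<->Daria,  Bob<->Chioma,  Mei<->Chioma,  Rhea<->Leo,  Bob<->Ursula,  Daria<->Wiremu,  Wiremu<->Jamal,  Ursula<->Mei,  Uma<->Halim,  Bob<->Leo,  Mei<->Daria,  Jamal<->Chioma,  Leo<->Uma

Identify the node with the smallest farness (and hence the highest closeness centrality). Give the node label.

Bob

Farness (sum of distances to all others) for each node — Bob:17, Chioma:19, Daria:18, Halim:24, Jamal:23, Leo:20, Mei:21, Rhea:25, Uma:24, Ursula:22, Wiremu:21.
The smallest farness is 17, for Bob, so Bob has the highest closeness.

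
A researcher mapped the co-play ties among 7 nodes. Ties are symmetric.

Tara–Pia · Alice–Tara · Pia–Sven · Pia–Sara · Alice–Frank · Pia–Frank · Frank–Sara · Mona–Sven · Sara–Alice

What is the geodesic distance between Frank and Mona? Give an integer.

One shortest route is Frank – Pia – Sven – Mona, which uses 3 edges, and at distance 2 from Frank we only reach {Sven, Tara}, which does not include Mona. So d(Frank,Mona) = 3.

3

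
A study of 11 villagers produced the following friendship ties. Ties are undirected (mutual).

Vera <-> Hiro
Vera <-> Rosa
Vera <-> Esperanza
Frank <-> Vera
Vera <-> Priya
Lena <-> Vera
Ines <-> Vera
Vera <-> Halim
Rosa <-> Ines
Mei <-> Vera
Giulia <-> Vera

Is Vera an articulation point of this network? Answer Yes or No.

Yes

Removing Vera leaves {Priya} with no path to {Giulia}, so the network splits into 9 components. Vera is a cut vertex.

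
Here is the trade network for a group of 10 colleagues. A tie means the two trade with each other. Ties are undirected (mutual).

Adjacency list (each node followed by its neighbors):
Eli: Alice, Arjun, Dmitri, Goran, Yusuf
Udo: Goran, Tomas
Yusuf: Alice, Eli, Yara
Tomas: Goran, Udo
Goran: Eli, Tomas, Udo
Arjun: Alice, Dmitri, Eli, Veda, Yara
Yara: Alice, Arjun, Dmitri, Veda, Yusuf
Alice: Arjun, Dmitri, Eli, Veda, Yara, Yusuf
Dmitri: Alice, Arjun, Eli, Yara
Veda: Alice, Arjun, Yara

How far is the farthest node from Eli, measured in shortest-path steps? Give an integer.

2

Distances from Eli: Alice:1, Arjun:1, Dmitri:1, Goran:1, Tomas:2, Udo:2, Veda:2, Yara:2, Yusuf:1.
The largest is 2 (to Tomas, Udo, Veda, and Yara), so the eccentricity of Eli is 2.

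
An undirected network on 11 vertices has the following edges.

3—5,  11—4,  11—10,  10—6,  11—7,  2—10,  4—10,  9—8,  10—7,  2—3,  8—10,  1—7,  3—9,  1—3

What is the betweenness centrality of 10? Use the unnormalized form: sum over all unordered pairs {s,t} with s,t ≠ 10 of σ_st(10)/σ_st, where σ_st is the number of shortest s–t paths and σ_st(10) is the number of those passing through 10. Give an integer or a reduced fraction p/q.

Pairs whose geodesics pass through 10 — 6–2: 1; 6–1: 1; 6–9: 1; 6–3: 1; 6–4: 1; 6–5: 1; 6–8: 1; 6–7: 1; 6–11: 1; 2–4: 1; 2–8: 1; 2–7: 1; 2–11: 1; 1–4: 1/2 … (+12 more pairs).
All other pairs contribute 0.
Summing the contributions gives betweenness(10) = 23.

23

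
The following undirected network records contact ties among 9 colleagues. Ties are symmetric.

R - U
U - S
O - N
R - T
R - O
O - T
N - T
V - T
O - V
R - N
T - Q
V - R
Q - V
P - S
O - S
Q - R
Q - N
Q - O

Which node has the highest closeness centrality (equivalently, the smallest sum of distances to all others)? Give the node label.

Farness (sum of distances to all others) for each node — N:13, O:10, P:20, Q:12, R:11, S:13, T:12, U:14, V:13.
The smallest farness is 10, for O, so O has the highest closeness.

O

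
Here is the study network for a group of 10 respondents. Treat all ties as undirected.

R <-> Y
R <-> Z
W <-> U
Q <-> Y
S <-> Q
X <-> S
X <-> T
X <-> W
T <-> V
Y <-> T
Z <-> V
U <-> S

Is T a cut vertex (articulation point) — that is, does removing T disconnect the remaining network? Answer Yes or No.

Even without T, every remaining node can still reach every other (the residual graph is connected), so T is not a cut vertex.

No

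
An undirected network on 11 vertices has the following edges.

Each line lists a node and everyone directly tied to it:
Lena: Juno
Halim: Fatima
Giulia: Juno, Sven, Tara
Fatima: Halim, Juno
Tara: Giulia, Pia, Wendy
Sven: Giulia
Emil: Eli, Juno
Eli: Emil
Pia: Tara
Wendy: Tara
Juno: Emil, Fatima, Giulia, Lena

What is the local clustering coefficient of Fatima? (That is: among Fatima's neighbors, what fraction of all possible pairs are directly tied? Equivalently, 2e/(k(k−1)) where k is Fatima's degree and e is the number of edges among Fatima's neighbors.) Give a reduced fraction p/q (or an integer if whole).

Fatima's neighbors: Halim and Juno (k = 2).
Possible neighbor pairs: C(2,2) = 1. Edges among them: none → e = 0.
Clustering(Fatima) = 0/1.

0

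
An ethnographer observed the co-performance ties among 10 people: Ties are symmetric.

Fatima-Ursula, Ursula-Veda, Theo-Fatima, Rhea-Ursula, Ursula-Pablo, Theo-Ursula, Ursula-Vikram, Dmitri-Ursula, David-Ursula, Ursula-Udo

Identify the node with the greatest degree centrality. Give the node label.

Ursula

Degrees — David:1, Dmitri:1, Fatima:2, Pablo:1, Rhea:1, Theo:2, Udo:1, Ursula:9, Veda:1, Vikram:1.
The maximum is 9, attained only by Ursula.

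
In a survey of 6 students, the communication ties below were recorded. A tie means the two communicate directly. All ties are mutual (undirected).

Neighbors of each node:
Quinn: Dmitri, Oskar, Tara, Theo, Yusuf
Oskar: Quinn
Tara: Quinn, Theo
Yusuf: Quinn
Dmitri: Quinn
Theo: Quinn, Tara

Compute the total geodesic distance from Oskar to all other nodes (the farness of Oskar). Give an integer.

9

Distances from Oskar: Dmitri:2, Quinn:1, Tara:2, Theo:2, Yusuf:2.
Sum = 2 + 1 + 2 + 2 + 2 = 9.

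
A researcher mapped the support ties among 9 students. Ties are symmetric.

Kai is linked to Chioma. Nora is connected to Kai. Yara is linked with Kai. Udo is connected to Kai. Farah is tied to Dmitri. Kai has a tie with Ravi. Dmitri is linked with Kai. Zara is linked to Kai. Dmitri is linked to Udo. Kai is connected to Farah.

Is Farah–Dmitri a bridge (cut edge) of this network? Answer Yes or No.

No

Even without that edge, Farah still reaches Dmitri via Farah – Kai – Dmitri, so the network stays connected. Not a bridge.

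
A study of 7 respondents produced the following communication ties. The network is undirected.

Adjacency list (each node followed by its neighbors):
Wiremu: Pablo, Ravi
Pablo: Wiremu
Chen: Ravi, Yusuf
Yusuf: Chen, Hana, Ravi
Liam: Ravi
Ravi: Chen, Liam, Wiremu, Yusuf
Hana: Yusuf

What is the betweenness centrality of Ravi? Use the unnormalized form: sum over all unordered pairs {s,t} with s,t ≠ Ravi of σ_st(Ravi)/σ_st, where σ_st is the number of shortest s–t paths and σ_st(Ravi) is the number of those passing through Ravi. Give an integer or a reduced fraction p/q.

11

Pairs whose geodesics pass through Ravi — Yusuf–Wiremu: 1; Yusuf–Liam: 1; Yusuf–Pablo: 1; Hana–Wiremu: 1; Hana–Liam: 1; Hana–Pablo: 1; Chen–Wiremu: 1; Chen–Liam: 1; Chen–Pablo: 1; Wiremu–Liam: 1; Liam–Pablo: 1.
All other pairs contribute 0.
Summing the contributions gives betweenness(Ravi) = 11.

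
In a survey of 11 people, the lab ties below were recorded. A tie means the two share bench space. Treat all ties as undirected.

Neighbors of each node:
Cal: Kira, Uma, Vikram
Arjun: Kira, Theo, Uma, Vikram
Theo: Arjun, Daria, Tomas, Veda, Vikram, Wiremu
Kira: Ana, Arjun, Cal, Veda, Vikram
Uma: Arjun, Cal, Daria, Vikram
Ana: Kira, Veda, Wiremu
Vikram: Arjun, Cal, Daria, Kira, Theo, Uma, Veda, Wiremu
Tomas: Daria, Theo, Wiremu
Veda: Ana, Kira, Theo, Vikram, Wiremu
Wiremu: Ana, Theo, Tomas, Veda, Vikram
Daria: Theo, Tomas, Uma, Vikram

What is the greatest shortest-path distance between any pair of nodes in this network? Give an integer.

Eccentricity of each node (its greatest distance to any other): Ana:3, Arjun:2, Cal:3, Daria:3, Kira:3, Theo:2, Tomas:3, Uma:3, Veda:2, Vikram:2, Wiremu:2.
The maximum eccentricity is 3, realized for instance by the pair Cal–Tomas via Cal – Vikram – Daria – Tomas. So the diameter is 3.

3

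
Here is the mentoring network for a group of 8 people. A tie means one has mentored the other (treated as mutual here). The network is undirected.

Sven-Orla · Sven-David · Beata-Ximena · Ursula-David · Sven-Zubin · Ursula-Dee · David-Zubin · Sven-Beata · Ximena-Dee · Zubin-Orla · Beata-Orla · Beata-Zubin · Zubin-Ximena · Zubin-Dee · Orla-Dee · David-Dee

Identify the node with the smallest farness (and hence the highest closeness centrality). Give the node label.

Farness (sum of distances to all others) for each node — Beata:11, David:10, Dee:9, Orla:10, Sven:10, Ursula:13, Ximena:11, Zubin:8.
The smallest farness is 8, for Zubin, so Zubin has the highest closeness.

Zubin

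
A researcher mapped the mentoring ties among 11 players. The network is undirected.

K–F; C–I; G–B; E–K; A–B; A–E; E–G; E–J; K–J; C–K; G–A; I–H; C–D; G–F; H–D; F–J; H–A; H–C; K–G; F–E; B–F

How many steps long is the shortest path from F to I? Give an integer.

3

One shortest route is F – K – C – I, which uses 3 edges, and at distance 2 from F we only reach {A, C}, which does not include I. So d(F,I) = 3.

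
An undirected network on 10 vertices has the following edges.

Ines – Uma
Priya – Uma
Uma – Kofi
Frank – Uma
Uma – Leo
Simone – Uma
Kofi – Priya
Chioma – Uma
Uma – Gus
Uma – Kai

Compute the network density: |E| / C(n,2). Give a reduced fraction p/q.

There are 10 edges and 10 nodes, so the maximum possible is C(10,2) = 45.
Density = 10/45 = 2/9.

2/9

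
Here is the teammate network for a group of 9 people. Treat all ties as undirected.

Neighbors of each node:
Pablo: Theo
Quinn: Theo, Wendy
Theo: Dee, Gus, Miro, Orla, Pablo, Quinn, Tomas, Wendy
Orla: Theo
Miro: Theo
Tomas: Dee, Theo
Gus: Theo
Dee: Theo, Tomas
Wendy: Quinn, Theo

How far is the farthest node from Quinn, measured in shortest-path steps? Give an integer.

Distances from Quinn: Dee:2, Gus:2, Miro:2, Orla:2, Pablo:2, Theo:1, Tomas:2, Wendy:1.
The largest is 2 (to Pablo, Orla, Gus, Dee, Tomas, and Miro), so the eccentricity of Quinn is 2.

2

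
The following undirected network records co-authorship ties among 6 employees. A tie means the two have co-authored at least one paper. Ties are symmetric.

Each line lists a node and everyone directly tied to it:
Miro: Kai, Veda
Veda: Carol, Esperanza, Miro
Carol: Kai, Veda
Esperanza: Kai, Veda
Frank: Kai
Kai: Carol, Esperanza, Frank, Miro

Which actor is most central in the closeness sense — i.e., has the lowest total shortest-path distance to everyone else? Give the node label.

Farness (sum of distances to all others) for each node — Carol:8, Esperanza:8, Frank:10, Kai:6, Miro:8, Veda:8.
The smallest farness is 6, for Kai, so Kai has the highest closeness.

Kai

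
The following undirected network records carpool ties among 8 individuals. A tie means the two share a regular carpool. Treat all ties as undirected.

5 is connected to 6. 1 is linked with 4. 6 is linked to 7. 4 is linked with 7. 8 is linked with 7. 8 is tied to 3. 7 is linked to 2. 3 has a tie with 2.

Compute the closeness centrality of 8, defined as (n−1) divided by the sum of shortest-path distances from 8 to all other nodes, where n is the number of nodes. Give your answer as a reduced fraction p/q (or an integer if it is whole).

1/2

Distances from 8: 1:3, 2:2, 3:1, 4:2, 5:3, 6:2, 7:1. Sum = 14.
n = 8, so closeness = 7/14 = 1/2.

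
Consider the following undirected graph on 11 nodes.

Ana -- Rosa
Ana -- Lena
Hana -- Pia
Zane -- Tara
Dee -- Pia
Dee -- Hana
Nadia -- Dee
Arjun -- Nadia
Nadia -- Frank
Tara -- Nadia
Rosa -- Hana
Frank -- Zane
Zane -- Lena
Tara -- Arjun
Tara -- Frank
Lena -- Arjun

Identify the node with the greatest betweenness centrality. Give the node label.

Unnormalized betweenness of each node: Ana:6, Arjun:29/6, Dee:12, Frank:11/6, Hana:19/3, Lena:9, Nadia:29/2, Pia:0, Rosa:29/6, Tara:17/6, Zane:23/6.
Nadia has the largest value, 29/2, making it the main broker — the node through which the most shortest paths run.

Nadia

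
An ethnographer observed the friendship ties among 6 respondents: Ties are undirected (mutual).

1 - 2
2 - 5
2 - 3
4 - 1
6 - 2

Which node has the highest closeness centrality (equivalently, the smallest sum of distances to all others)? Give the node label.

2

Farness (sum of distances to all others) for each node — 1:8, 2:6, 3:10, 4:12, 5:10, 6:10.
The smallest farness is 6, for 2, so 2 has the highest closeness.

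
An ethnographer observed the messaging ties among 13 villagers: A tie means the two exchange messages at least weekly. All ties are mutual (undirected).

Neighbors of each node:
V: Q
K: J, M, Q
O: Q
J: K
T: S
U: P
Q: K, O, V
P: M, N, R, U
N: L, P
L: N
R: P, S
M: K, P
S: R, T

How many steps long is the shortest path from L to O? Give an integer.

6

One shortest route is L – N – P – M – K – Q – O, which uses 6 edges, and at distance 5 from L we only reach {J, Q, T}, which does not include O. So d(L,O) = 6.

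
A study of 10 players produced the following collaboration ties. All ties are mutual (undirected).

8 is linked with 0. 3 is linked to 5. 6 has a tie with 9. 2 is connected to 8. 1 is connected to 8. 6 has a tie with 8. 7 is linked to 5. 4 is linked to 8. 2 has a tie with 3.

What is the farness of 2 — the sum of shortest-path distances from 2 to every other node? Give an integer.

Distances from 2: 0:2, 1:2, 3:1, 4:2, 5:2, 6:2, 7:3, 8:1, 9:3.
Sum = 2 + 2 + 1 + 2 + 2 + 2 + 3 + 1 + 3 = 18.

18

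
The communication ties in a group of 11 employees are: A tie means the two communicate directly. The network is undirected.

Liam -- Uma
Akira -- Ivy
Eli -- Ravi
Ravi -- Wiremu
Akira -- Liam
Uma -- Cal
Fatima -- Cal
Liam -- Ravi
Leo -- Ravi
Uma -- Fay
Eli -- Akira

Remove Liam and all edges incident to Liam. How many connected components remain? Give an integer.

2

Without Liam, the remaining ties split the others into: {Akira, Eli, Ivy, Leo, Ravi, Wiremu}; {Cal, Fatima, Fay, Uma}.
That's 2 separate components.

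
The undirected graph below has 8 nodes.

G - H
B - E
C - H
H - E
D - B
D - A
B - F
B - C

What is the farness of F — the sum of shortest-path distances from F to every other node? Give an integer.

17

Distances from F: A:3, B:1, C:2, D:2, E:2, G:4, H:3.
Sum = 3 + 1 + 2 + 2 + 2 + 4 + 3 = 17.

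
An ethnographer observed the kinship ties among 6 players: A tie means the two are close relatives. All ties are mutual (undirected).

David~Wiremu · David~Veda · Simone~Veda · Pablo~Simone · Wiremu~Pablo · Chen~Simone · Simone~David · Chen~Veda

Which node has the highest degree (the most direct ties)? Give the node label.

Degrees — Chen:2, David:3, Pablo:2, Simone:4, Veda:3, Wiremu:2.
The maximum is 4, attained only by Simone.

Simone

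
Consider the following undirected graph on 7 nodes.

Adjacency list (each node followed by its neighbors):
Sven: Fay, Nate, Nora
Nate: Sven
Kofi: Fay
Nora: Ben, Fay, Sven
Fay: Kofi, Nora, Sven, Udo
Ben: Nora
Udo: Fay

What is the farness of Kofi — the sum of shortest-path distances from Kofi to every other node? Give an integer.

13

Distances from Kofi: Ben:3, Fay:1, Nate:3, Nora:2, Sven:2, Udo:2.
Sum = 3 + 1 + 3 + 2 + 2 + 2 = 13.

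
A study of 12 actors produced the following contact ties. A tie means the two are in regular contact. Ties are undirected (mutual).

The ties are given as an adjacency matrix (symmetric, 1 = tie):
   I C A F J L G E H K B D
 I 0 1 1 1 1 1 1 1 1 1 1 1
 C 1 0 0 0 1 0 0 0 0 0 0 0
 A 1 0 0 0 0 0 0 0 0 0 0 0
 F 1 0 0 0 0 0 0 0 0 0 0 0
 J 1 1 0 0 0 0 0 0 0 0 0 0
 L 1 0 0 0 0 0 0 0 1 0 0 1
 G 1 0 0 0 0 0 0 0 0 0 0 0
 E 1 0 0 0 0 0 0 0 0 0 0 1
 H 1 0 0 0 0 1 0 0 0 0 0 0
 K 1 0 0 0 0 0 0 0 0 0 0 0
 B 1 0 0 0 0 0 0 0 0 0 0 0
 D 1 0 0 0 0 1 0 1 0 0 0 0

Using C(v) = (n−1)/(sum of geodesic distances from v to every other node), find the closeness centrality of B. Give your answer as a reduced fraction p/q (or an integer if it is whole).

Distances from B: A:2, C:2, D:2, E:2, F:2, G:2, H:2, I:1, J:2, K:2, L:2. Sum = 21.
n = 12, so closeness = 11/21.

11/21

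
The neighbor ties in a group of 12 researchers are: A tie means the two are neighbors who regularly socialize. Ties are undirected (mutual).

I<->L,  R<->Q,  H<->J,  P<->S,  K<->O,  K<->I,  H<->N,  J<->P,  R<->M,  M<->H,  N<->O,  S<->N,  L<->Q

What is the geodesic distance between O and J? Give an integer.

3

One shortest route is O – N – H – J, which uses 3 edges, and at distance 2 from O we only reach {H, I, S}, which does not include J. So d(O,J) = 3.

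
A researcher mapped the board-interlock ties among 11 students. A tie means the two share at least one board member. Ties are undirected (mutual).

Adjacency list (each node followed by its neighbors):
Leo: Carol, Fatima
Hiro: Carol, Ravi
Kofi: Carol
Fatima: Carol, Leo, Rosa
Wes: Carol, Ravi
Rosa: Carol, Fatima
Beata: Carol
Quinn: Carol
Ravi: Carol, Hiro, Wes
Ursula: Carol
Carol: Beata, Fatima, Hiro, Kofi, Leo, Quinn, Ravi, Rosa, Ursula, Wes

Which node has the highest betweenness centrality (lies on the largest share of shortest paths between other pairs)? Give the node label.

Carol

Unnormalized betweenness of each node: Beata:0, Carol:40, Fatima:1/2, Hiro:0, Kofi:0, Leo:0, Quinn:0, Ravi:1/2, Rosa:0, Ursula:0, Wes:0.
Carol has the largest value, 40, making it the main broker — the node through which the most shortest paths run.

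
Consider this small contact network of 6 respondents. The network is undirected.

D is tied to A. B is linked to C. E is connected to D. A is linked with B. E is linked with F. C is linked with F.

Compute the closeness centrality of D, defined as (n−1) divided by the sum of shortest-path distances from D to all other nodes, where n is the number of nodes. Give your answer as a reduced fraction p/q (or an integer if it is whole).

Distances from D: A:1, B:2, C:3, E:1, F:2. Sum = 9.
n = 6, so closeness = 5/9.

5/9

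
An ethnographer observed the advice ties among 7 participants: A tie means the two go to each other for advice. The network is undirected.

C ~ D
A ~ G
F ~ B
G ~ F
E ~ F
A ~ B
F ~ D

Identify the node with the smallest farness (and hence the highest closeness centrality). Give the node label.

Farness (sum of distances to all others) for each node — A:14, B:11, C:16, D:11, E:13, F:8, G:11.
The smallest farness is 8, for F, so F has the highest closeness.

F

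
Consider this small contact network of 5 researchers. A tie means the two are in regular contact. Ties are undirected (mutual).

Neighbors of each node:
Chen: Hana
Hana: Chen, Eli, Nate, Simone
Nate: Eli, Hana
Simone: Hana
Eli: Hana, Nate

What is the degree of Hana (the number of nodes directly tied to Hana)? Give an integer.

4

Hana is directly tied to Chen, Eli, Nate, and Simone. That is 4 neighbors, so the degree of Hana is 4.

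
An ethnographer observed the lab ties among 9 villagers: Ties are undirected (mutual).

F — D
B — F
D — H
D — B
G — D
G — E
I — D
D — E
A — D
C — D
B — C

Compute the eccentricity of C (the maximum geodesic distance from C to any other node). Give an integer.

2

Distances from C: A:2, B:1, D:1, E:2, F:2, G:2, H:2, I:2.
The largest is 2 (to I, A, H, E, G, and F), so the eccentricity of C is 2.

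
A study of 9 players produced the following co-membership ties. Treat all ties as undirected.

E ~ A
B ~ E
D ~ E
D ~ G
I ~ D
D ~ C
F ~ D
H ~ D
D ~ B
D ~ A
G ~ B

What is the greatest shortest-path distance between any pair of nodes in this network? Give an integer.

Eccentricity of each node (its greatest distance to any other): A:2, B:2, C:2, D:1, E:2, F:2, G:2, H:2, I:2.
The maximum eccentricity is 2, realized for instance by the pair E–F via E – D – F. So the diameter is 2.

2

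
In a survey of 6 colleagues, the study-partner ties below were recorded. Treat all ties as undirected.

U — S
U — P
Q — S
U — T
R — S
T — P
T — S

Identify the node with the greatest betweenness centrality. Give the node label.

Unnormalized betweenness of each node: P:0, Q:0, R:0, S:7, T:3/2, U:3/2.
S has the largest value, 7, making it the main broker — the node through which the most shortest paths run.

S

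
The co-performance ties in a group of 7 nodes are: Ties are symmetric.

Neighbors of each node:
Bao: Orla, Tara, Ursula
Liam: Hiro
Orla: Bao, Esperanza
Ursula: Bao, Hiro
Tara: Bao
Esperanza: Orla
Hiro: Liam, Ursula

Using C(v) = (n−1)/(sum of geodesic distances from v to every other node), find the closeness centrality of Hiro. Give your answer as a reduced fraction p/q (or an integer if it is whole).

Distances from Hiro: Bao:2, Esperanza:4, Liam:1, Orla:3, Tara:3, Ursula:1. Sum = 14.
n = 7, so closeness = 6/14 = 3/7.

3/7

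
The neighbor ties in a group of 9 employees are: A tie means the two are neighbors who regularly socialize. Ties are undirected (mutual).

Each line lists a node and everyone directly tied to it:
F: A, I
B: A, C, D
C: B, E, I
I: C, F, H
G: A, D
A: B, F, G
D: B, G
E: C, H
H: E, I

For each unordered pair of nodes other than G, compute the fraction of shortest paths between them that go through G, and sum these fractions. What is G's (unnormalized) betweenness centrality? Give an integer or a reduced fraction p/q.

Pairs whose geodesics pass through G — F–D: 1/2; D–A: 1/2.
All other pairs contribute 0.
Summing the contributions gives betweenness(G) = 1.

1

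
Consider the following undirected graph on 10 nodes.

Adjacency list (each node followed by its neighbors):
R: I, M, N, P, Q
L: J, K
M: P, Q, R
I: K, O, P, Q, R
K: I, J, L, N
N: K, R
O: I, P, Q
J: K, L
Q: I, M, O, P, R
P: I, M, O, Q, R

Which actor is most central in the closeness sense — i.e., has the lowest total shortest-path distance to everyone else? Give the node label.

I

Farness (sum of distances to all others) for each node — I:13, J:22, K:15, L:22, M:20, N:17, O:18, P:15, Q:15, R:15.
The smallest farness is 13, for I, so I has the highest closeness.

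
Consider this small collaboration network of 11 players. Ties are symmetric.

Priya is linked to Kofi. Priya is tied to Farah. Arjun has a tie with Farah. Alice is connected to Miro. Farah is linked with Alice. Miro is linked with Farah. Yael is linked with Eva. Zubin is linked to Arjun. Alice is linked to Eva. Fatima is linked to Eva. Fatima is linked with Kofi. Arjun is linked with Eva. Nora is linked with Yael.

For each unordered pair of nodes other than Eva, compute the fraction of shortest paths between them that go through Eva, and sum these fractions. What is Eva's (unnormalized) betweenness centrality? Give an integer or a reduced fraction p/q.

Pairs whose geodesics pass through Eva — Yael–Zubin: 1; Yael–Fatima: 1; Yael–Arjun: 1; Yael–Priya: 3/3; Yael–Alice: 1; Yael–Miro: 1; Yael–Farah: 2/2; Yael–Kofi: 1; Zubin–Fatima: 1; Zubin–Alice: 1/2; Zubin–Kofi: 1/2; Zubin–Nora: 1; Fatima–Arjun: 1; Fatima–Alice: 1 … (+12 more pairs).
All other pairs contribute 0.
Summing the contributions gives betweenness(Eva) = 139/6.

139/6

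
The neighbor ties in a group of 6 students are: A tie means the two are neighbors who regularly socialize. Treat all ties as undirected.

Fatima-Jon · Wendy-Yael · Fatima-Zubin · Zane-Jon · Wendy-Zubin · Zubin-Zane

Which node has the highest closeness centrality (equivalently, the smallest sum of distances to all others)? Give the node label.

Farness (sum of distances to all others) for each node — Fatima:9, Jon:11, Wendy:9, Yael:13, Zane:9, Zubin:7.
The smallest farness is 7, for Zubin, so Zubin has the highest closeness.

Zubin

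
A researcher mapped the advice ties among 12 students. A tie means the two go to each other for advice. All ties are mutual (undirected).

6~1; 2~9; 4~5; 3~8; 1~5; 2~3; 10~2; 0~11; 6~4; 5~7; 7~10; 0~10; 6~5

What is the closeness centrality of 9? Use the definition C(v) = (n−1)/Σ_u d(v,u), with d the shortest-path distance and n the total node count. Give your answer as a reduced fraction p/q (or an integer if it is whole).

11/37

Distances from 9: 0:3, 1:5, 2:1, 3:2, 4:5, 5:4, 6:5, 7:3, 8:3, 10:2, 11:4. Sum = 37.
n = 12, so closeness = 11/37.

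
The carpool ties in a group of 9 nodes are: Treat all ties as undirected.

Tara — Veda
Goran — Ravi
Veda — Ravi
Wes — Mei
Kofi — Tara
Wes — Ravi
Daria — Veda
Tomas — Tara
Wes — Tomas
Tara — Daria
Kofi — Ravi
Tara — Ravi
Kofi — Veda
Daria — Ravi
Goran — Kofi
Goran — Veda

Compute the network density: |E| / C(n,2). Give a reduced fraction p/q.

4/9

There are 16 edges and 9 nodes, so the maximum possible is C(9,2) = 36.
Density = 16/36 = 4/9.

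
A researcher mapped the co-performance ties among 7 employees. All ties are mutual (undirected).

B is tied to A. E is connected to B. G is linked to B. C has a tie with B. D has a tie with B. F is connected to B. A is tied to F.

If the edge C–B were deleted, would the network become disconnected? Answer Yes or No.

Without the C–B edge there is no alternate route between C and B, so the network disconnects. It is a bridge.

Yes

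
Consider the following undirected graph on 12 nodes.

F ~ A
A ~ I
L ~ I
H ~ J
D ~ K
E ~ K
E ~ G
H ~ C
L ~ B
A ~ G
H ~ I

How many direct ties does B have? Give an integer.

1

B is directly tied to L. That is 1 neighbor, so the degree of B is 1.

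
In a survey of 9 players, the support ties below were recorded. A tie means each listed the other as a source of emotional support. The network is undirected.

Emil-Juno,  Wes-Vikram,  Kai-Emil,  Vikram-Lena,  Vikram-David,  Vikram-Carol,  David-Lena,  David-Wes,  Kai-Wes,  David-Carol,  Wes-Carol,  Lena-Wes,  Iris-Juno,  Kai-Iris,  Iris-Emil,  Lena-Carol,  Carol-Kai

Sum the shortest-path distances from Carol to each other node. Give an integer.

12

Distances from Carol: David:1, Emil:2, Iris:2, Juno:3, Kai:1, Lena:1, Vikram:1, Wes:1.
Sum = 1 + 2 + 2 + 3 + 1 + 1 + 1 + 1 = 12.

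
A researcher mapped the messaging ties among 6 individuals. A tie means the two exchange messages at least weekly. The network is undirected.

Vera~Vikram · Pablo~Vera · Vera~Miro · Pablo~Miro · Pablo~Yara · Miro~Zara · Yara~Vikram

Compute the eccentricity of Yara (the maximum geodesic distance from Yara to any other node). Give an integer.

3

Distances from Yara: Miro:2, Pablo:1, Vera:2, Vikram:1, Zara:3.
The largest is 3 (to Zara), so the eccentricity of Yara is 3.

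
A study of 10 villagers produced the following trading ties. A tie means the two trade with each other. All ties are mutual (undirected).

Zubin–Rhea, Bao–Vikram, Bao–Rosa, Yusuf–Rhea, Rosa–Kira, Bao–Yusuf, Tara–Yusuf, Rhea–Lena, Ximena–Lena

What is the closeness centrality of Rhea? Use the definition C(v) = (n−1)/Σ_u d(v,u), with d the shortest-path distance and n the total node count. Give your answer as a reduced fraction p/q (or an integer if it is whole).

Distances from Rhea: Bao:2, Kira:4, Lena:1, Rosa:3, Tara:2, Vikram:3, Ximena:2, Yusuf:1, Zubin:1. Sum = 19.
n = 10, so closeness = 9/19.

9/19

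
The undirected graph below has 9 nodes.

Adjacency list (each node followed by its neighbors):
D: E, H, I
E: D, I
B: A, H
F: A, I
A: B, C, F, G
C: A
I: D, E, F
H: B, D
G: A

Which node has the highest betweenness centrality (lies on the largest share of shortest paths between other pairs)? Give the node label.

Unnormalized betweenness of each node: A:15, B:5, C:0, D:4, E:0, F:8, G:0, H:4, I:7.
A has the largest value, 15, making it the main broker — the node through which the most shortest paths run.

A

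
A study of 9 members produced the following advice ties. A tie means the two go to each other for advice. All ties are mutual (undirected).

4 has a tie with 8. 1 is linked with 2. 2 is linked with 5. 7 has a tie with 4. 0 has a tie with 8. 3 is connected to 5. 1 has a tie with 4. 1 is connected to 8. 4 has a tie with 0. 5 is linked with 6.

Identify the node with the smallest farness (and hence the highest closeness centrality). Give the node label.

Farness (sum of distances to all others) for each node — 0:23, 1:15, 2:16, 3:26, 4:17, 5:19, 6:26, 7:24, 8:18.
The smallest farness is 15, for 1, so 1 has the highest closeness.

1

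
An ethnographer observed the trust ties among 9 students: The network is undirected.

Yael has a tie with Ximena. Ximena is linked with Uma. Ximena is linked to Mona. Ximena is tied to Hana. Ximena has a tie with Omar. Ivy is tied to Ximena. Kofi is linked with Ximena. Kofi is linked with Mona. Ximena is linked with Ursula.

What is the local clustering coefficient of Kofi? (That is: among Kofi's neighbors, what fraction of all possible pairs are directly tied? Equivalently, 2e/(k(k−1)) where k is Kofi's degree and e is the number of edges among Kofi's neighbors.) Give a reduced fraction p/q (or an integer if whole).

1

Kofi's neighbors: Mona and Ximena (k = 2).
Possible neighbor pairs: C(2,2) = 1. Edges among them: Mona–Ximena → e = 1.
Clustering(Kofi) = 1/1.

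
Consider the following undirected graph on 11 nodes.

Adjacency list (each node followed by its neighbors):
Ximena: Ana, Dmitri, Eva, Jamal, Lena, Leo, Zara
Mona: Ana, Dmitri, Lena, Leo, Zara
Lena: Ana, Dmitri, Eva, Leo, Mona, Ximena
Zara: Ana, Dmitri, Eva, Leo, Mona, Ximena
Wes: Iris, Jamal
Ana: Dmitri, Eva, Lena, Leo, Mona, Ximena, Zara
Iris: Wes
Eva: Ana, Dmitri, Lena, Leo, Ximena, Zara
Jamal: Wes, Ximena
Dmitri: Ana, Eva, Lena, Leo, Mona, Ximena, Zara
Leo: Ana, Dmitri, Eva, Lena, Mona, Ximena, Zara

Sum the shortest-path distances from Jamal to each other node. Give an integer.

19

Distances from Jamal: Ana:2, Dmitri:2, Eva:2, Iris:2, Lena:2, Leo:2, Mona:3, Wes:1, Ximena:1, Zara:2.
Sum = 2 + 2 + 2 + 2 + 2 + 2 + 3 + 1 + 1 + 2 = 19.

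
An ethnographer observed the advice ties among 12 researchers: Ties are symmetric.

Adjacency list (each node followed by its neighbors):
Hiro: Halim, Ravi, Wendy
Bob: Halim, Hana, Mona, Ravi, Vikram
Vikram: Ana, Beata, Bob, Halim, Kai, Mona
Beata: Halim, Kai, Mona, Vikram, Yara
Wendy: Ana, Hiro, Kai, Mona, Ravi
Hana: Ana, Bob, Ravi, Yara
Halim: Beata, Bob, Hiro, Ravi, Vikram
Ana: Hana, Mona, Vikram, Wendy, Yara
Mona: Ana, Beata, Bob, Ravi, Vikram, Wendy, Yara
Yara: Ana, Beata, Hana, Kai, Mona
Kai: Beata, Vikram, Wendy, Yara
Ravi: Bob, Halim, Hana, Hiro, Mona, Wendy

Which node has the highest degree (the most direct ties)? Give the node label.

Degrees — Ana:5, Beata:5, Bob:5, Halim:5, Hana:4, Hiro:3, Kai:4, Mona:7, Ravi:6, Vikram:6, Wendy:5, Yara:5.
The maximum is 7, attained only by Mona.

Mona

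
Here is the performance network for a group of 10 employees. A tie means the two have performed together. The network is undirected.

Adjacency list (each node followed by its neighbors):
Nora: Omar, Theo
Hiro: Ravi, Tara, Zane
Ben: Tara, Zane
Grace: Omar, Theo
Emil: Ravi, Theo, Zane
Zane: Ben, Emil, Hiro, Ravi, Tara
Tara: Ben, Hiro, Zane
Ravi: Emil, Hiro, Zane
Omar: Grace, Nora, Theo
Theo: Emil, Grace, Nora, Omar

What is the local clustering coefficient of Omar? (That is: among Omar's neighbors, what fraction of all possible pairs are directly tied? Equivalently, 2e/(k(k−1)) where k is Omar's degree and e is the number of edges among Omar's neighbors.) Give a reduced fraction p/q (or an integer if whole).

2/3

Omar's neighbors: Grace, Nora, and Theo (k = 3).
Possible neighbor pairs: C(3,2) = 3. Edges among them: Grace–Theo, Nora–Theo → e = 2.
Clustering(Omar) = 2/3.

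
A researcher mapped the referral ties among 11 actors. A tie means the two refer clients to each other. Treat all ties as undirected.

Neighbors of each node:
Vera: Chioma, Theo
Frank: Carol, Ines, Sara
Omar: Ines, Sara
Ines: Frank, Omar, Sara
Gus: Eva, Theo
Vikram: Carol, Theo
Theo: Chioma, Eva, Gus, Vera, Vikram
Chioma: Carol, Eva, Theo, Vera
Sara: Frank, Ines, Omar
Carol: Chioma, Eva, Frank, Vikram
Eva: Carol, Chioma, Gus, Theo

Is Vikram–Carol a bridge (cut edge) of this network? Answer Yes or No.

No

Even without that edge, Vikram still reaches Carol via Vikram – Theo – Chioma – Carol, so the network stays connected. Not a bridge.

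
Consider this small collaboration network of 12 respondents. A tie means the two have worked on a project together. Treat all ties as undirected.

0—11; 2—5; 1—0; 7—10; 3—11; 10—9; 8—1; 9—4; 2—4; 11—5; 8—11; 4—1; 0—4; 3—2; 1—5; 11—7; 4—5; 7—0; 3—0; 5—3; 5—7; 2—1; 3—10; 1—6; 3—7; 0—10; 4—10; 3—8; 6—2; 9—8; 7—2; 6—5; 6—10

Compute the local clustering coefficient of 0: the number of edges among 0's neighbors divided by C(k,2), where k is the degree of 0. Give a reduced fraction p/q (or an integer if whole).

0's neighbors: 1, 3, 4, 7, 10, and 11 (k = 6).
Possible neighbor pairs: C(6,2) = 15. Edges among them: 1–4, 3–7, 3–10, 3–11, 4–10, 7–10, 7–11 → e = 7.
Clustering(0) = 7/15.

7/15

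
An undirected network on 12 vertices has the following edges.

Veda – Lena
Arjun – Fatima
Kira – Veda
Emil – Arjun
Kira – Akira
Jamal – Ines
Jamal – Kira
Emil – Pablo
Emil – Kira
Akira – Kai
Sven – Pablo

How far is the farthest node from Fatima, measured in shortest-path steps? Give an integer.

Distances from Fatima: Akira:4, Arjun:1, Emil:2, Ines:5, Jamal:4, Kai:5, Kira:3, Lena:5, Pablo:3, Sven:4, Veda:4.
The largest is 5 (to Kai, Lena, and Ines), so the eccentricity of Fatima is 5.

5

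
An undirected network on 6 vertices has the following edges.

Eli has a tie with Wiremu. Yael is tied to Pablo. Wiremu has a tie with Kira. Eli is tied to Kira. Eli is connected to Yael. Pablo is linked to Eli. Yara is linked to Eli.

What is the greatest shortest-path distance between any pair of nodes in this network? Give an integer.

Eccentricity of each node (its greatest distance to any other): Eli:1, Kira:2, Pablo:2, Wiremu:2, Yael:2, Yara:2.
The maximum eccentricity is 2, realized for instance by the pair Wiremu–Pablo via Wiremu – Eli – Pablo. So the diameter is 2.

2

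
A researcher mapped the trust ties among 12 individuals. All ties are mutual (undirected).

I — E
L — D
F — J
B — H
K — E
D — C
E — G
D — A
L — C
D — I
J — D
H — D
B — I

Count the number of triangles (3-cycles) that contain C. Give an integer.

C's neighbors: D and L.
Neighbor pairs that are themselves tied: C–D–L. Each forms one triangle with C, for 1 in total.

1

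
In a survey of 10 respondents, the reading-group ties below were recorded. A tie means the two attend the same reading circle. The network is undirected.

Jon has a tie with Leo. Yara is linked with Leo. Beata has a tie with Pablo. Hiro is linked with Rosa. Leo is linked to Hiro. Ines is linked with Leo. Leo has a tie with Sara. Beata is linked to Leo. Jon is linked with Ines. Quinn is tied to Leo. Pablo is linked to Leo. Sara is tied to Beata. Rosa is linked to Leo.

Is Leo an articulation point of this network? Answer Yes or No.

Yes

Removing Leo leaves {Hiro and Rosa} with no path to {Beata, Pablo, and Sara}, so the network splits into 5 components. Leo is a cut vertex.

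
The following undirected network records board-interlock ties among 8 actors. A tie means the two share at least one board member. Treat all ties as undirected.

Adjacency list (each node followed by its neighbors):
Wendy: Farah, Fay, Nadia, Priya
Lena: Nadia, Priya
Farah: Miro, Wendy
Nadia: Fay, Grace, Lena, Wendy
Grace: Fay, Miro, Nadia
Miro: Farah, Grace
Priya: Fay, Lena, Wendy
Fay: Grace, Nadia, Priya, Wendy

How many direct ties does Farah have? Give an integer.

Farah is directly tied to Miro and Wendy. That is 2 neighbors, so the degree of Farah is 2.

2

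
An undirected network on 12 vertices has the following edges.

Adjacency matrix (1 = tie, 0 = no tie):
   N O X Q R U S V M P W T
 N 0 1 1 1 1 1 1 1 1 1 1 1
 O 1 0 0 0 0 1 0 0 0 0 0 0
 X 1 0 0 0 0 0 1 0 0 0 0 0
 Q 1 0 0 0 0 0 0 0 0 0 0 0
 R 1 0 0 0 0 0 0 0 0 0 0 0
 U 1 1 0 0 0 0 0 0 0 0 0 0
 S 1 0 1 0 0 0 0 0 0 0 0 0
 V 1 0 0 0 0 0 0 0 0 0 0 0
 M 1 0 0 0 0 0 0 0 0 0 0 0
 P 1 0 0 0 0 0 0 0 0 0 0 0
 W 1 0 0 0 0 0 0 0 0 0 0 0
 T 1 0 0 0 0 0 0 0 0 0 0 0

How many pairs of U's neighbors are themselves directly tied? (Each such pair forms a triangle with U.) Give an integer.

U's neighbors: N and O.
Neighbor pairs that are themselves tied: U–N–O. Each forms one triangle with U, for 1 in total.

1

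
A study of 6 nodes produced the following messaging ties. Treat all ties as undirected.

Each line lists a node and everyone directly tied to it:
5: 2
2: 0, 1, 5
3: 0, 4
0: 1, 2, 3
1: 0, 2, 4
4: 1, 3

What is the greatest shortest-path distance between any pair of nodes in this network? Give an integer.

Eccentricity of each node (its greatest distance to any other): 0:2, 1:2, 2:2, 3:3, 4:3, 5:3.
The maximum eccentricity is 3, realized for instance by the pair 3–5 via 3 – 0 – 2 – 5. So the diameter is 3.

3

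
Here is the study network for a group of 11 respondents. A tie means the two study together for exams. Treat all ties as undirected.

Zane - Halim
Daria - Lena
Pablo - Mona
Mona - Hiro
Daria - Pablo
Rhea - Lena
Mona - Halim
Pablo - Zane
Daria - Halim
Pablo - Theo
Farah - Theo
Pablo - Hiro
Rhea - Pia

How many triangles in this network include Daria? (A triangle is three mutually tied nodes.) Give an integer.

Daria's neighbors are Halim, Lena, and Pablo, but none of them are tied to each other, so no triangle contains Daria.

0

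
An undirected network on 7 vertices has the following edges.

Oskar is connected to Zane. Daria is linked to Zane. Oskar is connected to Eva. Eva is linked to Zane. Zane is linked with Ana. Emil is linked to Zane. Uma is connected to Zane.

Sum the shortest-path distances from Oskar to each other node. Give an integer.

Distances from Oskar: Ana:2, Daria:2, Emil:2, Eva:1, Uma:2, Zane:1.
Sum = 2 + 2 + 2 + 1 + 2 + 1 = 10.

10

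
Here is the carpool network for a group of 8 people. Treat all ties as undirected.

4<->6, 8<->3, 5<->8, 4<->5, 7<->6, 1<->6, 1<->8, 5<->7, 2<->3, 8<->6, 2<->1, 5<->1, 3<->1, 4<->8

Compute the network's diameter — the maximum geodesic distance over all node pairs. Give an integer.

3

Eccentricity of each node (its greatest distance to any other): 1:2, 2:3, 3:3, 4:3, 5:2, 6:2, 7:3, 8:2.
The maximum eccentricity is 3, realized for instance by the pair 7–3 via 7 – 5 – 8 – 3. So the diameter is 3.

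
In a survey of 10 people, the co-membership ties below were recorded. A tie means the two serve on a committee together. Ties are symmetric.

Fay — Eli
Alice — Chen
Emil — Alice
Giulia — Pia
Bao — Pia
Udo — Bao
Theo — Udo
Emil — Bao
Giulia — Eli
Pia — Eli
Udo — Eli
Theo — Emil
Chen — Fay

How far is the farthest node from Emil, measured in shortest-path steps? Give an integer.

3

Distances from Emil: Alice:1, Bao:1, Chen:2, Eli:3, Fay:3, Giulia:3, Pia:2, Theo:1, Udo:2.
The largest is 3 (to Fay, Eli, and Giulia), so the eccentricity of Emil is 3.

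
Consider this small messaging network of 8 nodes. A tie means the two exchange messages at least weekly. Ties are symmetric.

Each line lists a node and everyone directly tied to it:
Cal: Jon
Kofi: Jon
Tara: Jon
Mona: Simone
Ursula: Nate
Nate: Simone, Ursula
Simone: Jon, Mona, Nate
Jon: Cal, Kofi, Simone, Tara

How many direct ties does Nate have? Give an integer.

2

Nate is directly tied to Simone and Ursula. That is 2 neighbors, so the degree of Nate is 2.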